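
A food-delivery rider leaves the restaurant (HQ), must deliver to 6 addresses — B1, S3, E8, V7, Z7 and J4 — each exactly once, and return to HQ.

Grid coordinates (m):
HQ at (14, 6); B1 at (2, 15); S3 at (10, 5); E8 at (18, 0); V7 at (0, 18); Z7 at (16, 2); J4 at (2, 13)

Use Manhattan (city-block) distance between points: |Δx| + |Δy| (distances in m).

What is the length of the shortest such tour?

Shortest round trip = 72 m.

With 6 stops there are 6!/2 = 360 distinct round trips (a route and its reverse cost the same).
HQ→B1→S3→E8→V7→Z7→J4→HQ: 21+18+13+36+32+25+19 = 164
HQ→B1→S3→E8→V7→J4→Z7→HQ: 21+18+13+36+7+25+6 = 126
HQ→B1→S3→E8→Z7→V7→J4→HQ: 21+18+13+4+32+7+19 = 114
HQ→B1→S3→E8→Z7→J4→V7→HQ: 21+18+13+4+25+7+26 = 114
HQ→B1→S3→E8→J4→V7→Z7→HQ: 21+18+13+29+7+32+6 = 126
HQ→B1→S3→E8→J4→Z7→V7→HQ: 21+18+13+29+25+32+26 = 164
HQ→B1→S3→V7→E8→Z7→J4→HQ: 21+18+23+36+4+25+19 = 146
HQ→B1→S3→V7→E8→J4→Z7→HQ: 21+18+23+36+29+25+6 = 158
… (352 more)
HQ→B1→V7→J4→S3→E8→Z7→HQ: 21+5+7+16+13+4+6 = 72  ← best
The minimum is 72.
One optimal route: HQ → B1 → V7 → J4 → S3 → E8 → Z7 → HQ (or its reverse).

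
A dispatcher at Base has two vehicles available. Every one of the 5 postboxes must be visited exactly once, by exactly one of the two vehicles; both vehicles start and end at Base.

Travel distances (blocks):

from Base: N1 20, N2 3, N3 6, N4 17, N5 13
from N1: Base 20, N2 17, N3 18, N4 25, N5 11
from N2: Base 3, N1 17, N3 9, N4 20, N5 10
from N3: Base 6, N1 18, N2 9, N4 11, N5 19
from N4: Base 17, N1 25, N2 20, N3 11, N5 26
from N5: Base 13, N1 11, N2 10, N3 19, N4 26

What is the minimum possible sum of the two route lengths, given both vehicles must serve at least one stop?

72 blocks — the smallest possible combined total.

Try each way of splitting the stops between the two vehicles (each non-empty) and, for each split, find the best tour for each vehicle:
  {N1} + {N2, N3, N4, N5}: 40 + 56 = 96
  {N2} + {N1, N3, N4, N5}: 6 + 66 = 72
  {N1, N2} + {N3, N4, N5}: 40 + 56 = 96
  {N3} + {N1, N2, N4, N5}: 12 + 66 = 78
  {N1, N3} + {N2, N4, N5}: 44 + 56 = 100
  {N2, N3} + {N1, N4, N5}: 18 + 66 = 84
  … (15 splits in total)
Best: vehicle 1 Base → N2 → Base = 6; vehicle 2 Base → N3 → N4 → N1 → N5 → Base = 66; combined 72.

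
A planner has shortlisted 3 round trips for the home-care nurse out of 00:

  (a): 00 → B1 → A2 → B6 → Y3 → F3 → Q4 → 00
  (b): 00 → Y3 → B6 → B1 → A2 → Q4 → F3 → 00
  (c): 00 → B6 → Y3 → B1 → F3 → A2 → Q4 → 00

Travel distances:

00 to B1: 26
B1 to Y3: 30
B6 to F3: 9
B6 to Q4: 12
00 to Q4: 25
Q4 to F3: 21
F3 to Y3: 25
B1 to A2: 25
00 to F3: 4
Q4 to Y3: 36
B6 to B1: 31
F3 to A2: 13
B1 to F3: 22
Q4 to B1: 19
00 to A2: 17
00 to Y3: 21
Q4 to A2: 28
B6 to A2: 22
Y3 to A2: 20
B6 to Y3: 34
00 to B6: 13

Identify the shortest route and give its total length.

(a): 26 + 25 + 22 + 34 + 25 + 21 + 25 = 178
(b): 21 + 34 + 31 + 25 + 28 + 21 + 4 = 164
(c): 13 + 34 + 30 + 22 + 13 + 28 + 25 = 165

164 — (b) is the shortest.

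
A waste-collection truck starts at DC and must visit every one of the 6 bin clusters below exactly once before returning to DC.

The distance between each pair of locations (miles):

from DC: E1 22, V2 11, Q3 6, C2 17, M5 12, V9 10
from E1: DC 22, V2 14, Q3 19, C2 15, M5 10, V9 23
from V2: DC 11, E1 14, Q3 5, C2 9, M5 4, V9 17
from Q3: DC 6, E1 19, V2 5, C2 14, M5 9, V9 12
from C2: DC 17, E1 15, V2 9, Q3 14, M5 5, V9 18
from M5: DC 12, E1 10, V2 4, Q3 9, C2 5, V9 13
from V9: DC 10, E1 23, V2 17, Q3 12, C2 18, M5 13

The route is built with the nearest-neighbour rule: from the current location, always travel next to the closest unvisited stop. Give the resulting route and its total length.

Nearest-neighbour total = 68 miles; route DC → Q3 → V2 → M5 → C2 → E1 → V9 → DC.

From DC: distances to unvisited — Q3=6, V9=10, V2=11, M5=12, C2=17, E1=22. Nearest is Q3 (6).
From Q3: distances to unvisited — V2=5, M5=9, V9=12, C2=14, E1=19. Nearest is V2 (5).
From V2: distances to unvisited — M5=4, C2=9, E1=14, V9=17. Nearest is M5 (4).
From M5: distances to unvisited — C2=5, E1=10, V9=13. Nearest is C2 (5).
From C2: distances to unvisited — E1=15, V9=18. Nearest is E1 (15).
From E1: distances to unvisited — V9=23. Nearest is V9 (23).
Return V9→DC: 10.
Total = 6 + 5 + 4 + 5 + 15 + 23 + 10 = 68.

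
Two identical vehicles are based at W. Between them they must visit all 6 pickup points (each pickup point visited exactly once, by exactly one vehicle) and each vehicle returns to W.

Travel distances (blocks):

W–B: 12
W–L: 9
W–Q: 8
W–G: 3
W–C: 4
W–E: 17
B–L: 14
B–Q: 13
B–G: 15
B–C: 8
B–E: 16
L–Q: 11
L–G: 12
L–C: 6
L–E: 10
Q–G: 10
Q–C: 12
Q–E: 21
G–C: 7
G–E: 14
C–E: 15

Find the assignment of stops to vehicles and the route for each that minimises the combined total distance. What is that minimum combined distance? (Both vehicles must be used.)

Minimum combined distance: 63 blocks.

Try each way of splitting the stops between the two vehicles (each non-empty) and, for each split, find the best tour for each vehicle:
  {B} + {L, Q, G, C, E}: 24 + 52 = 76
  {L} + {B, Q, G, C, E}: 18 + 60 = 78
  {B, L} + {Q, G, C, E}: 35 + 51 = 86
  {Q} + {B, L, G, C, E}: 16 + 53 = 69
  {B, Q} + {L, G, C, E}: 33 + 37 = 70
  {L, Q} + {B, G, C, E}: 28 + 45 = 73
  … (31 splits in total)
  {G} + {B, L, Q, C, E}: 6 + 57 = 63  ← best
Best: vehicle 1 W → G → W = 6; vehicle 2 W → Q → B → E → L → C → W = 57; combined 63.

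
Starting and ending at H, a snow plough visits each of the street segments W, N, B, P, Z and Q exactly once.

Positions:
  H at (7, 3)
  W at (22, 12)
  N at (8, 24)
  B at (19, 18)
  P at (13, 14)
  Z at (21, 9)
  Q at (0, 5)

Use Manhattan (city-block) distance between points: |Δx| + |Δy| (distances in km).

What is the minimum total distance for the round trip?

Shortest round trip = 94 km.

There are 360 distinct closed tours to check (reversals are equivalent).
H-W-N-B-P-Z-Q-H: 24+26+17+10+13+25+9 = 124
H-W-N-B-P-Q-Z-H: 24+26+17+10+22+25+20 = 144
H-W-N-B-Z-P-Q-H: 24+26+17+11+13+22+9 = 122
H-W-N-B-Z-Q-P-H: 24+26+17+11+25+22+17 = 142
H-W-N-B-Q-P-Z-H: 24+26+17+32+22+13+20 = 154
H-W-N-B-Q-Z-P-H: 24+26+17+32+25+13+17 = 154
H-W-N-P-B-Z-Q-H: 24+26+15+10+11+25+9 = 120
H-W-N-P-B-Q-Z-H: 24+26+15+10+32+25+20 = 152
… (352 more)
H-N-P-B-W-Z-Q-H: 22+15+10+9+4+25+9 = 94  ← best
The minimum is 94.
One optimal route: H → N → P → B → W → Z → Q → H (or its reverse).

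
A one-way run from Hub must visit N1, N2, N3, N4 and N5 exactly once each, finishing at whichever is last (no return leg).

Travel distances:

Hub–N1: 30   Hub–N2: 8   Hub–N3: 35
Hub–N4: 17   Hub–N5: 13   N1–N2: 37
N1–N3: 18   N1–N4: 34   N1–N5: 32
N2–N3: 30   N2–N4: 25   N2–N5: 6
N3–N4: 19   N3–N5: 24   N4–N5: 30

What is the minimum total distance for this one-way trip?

There are 5! = 120 possible orderings.
Hub → N1 → N2 → N3 → N4 → N5: 30+37+30+19+30 = 146
Hub → N1 → N2 → N3 → N5 → N4: 30+37+30+24+30 = 151
Hub → N1 → N2 → N4 → N3 → N5: 30+37+25+19+24 = 135
Hub → N1 → N2 → N4 → N5 → N3: 30+37+25+30+24 = 146
Hub → N1 → N2 → N5 → N3 → N4: 30+37+6+24+19 = 116
Hub → N1 → N2 → N5 → N4 → N3: 30+37+6+30+19 = 122
Hub → N1 → N3 → N2 → N4 → N5: 30+18+30+25+30 = 133
Hub → N1 → N3 → N2 → N5 → N4: 30+18+30+6+30 = 114
Hub → N1 → N3 → N4 → N2 → N5: 30+18+19+25+6 = 98
Hub → N1 → N3 → N4 → N5 → N2: 30+18+19+30+6 = 103
Hub → N1 → N3 → N5 → N2 → N4: 30+18+24+6+25 = 103
Hub → N1 → N3 → N5 → N4 → N2: 30+18+24+30+25 = 127
Hub → N1 → N4 → N2 → N3 → N5: 30+34+25+30+24 = 143
Hub → N1 → N4 → N2 → N5 → N3: 30+34+25+6+24 = 119
… (106 more)
Hub → N2 → N5 → N4 → N3 → N1: 8+6+30+19+18 = 81  ← best
The minimum is 81.
One shortest path: Hub → N2 → N5 → N4 → N3 → N1.

81 — the minimum one-way total.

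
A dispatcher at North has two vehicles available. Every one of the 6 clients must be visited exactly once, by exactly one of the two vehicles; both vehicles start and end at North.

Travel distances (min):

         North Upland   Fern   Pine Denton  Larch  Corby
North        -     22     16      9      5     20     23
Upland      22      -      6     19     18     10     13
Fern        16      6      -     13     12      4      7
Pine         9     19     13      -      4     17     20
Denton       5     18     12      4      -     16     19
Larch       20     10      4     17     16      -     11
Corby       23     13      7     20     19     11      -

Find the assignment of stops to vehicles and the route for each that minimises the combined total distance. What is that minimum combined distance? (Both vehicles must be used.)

82 min — the smallest possible combined total.

There are 2^5 − 1 = 31 ways to divide the 6 stops into two non-empty groups. For each, the best each vehicle can do is its own shortest tour through its group:
  {Upland} + {Fern, Pine, Denton, Larch, Corby}: 44 + 60 = 104
  {Fern} + {Upland, Pine, Denton, Larch, Corby}: 32 + 72 = 104
  {Upland, Fern} + {Pine, Denton, Larch, Corby}: 44 + 60 = 104
  {Pine} + {Upland, Fern, Denton, Larch, Corby}: 18 + 67 = 85
  {Upland, Pine} + {Fern, Denton, Larch, Corby}: 50 + 55 = 105
  {Fern, Pine} + {Upland, Denton, Larch, Corby}: 38 + 67 = 105
  … (31 splits in total)
  {Denton} + {Upland, Fern, Pine, Larch, Corby}: 10 + 72 = 82  ← best
Best: vehicle 1 North → Denton → North = 10; vehicle 2 North → Upland → Fern → Larch → Corby → Pine → North = 72; combined 82.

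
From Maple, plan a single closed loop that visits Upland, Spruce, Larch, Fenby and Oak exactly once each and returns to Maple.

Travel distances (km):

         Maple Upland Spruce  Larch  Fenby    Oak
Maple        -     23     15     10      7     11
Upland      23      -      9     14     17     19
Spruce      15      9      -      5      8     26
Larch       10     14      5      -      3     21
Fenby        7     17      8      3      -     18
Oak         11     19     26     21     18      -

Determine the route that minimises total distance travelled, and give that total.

Maple → Upland → Spruce → Larch → Fenby → Oak → Maple: 23+9+5+3+18+11 = 69
Maple → Upland → Spruce → Larch → Oak → Fenby → Maple: 23+9+5+21+18+7 = 83
Maple → Upland → Spruce → Fenby → Larch → Oak → Maple: 23+9+8+3+21+11 = 75
Maple → Upland → Spruce → Fenby → Oak → Larch → Maple: 23+9+8+18+21+10 = 89
Maple → Upland → Spruce → Oak → Larch → Fenby → Maple: 23+9+26+21+3+7 = 89
Maple → Upland → Spruce → Oak → Fenby → Larch → Maple: 23+9+26+18+3+10 = 89
Maple → Upland → Larch → Spruce → Fenby → Oak → Maple: 23+14+5+8+18+11 = 79
Maple → Upland → Larch → Spruce → Oak → Fenby → Maple: 23+14+5+26+18+7 = 93
Maple → Upland → Larch → Fenby → Spruce → Oak → Maple: 23+14+3+8+26+11 = 85
Maple → Upland → Larch → Fenby → Oak → Spruce → Maple: 23+14+3+18+26+15 = 99
Maple → Upland → Larch → Oak → Spruce → Fenby → Maple: 23+14+21+26+8+7 = 99
Maple → Upland → Larch → Oak → Fenby → Spruce → Maple: 23+14+21+18+8+15 = 99
Maple → Upland → Fenby → Spruce → Larch → Oak → Maple: 23+17+8+5+21+11 = 85
Maple → Upland → Fenby → Spruce → Oak → Larch → Maple: 23+17+8+26+21+10 = 105
… (46 more)
Maple → Fenby → Larch → Spruce → Upland → Oak → Maple: 7+3+5+9+19+11 = 54  ← best
The minimum is 54.
One optimal route: Maple → Fenby → Larch → Spruce → Upland → Oak → Maple (or its reverse).

Minimum total distance: 54 km.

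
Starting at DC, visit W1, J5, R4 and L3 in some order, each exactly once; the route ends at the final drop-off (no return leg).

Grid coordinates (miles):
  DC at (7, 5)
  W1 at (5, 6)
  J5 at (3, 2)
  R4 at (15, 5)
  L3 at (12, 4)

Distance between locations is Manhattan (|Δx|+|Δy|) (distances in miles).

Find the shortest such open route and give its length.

There are 4! = 24 possible orderings.
DC → W1 → J5 → R4 → L3: 3+6+15+4 = 28
DC → W1 → J5 → L3 → R4: 3+6+11+4 = 24
DC → W1 → R4 → J5 → L3: 3+11+15+11 = 40
DC → W1 → R4 → L3 → J5: 3+11+4+11 = 29
DC → W1 → L3 → J5 → R4: 3+9+11+15 = 38
DC → W1 → L3 → R4 → J5: 3+9+4+15 = 31
DC → J5 → W1 → R4 → L3: 7+6+11+4 = 28
DC → J5 → W1 → L3 → R4: 7+6+9+4 = 26
DC → J5 → R4 → W1 → L3: 7+15+11+9 = 42
DC → J5 → R4 → L3 → W1: 7+15+4+9 = 35
DC → J5 → L3 → W1 → R4: 7+11+9+11 = 38
DC → J5 → L3 → R4 → W1: 7+11+4+11 = 33
DC → R4 → W1 → J5 → L3: 8+11+6+11 = 36
DC → R4 → W1 → L3 → J5: 8+11+9+11 = 39
… (10 more)
The minimum is 24.
One shortest path: DC → W1 → J5 → L3 → R4.

Minimum one-way distance = 24 miles.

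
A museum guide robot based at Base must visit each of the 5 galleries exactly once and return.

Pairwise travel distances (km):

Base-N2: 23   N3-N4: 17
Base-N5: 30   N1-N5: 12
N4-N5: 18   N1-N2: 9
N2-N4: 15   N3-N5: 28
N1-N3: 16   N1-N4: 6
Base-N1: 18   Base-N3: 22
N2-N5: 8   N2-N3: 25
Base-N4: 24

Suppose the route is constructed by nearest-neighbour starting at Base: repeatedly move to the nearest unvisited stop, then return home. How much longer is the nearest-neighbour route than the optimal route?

From Base: N1=18, N3=22, N2=23, N4=24, N5=30 → choose N1 (18).
From N1: N4=6, N2=9, N5=12, N3=16 → choose N4 (6).
From N4: N2=15, N3=17, N5=18 → choose N2 (15).
From N2: N5=8, N3=25 → choose N5 (8).
From N5: N3=28 → choose N3 (28).
NN route Base → N1 → N4 → N2 → N5 → N3 → Base costs 97.
Optimal: Base → N2 → N5 → N1 → N4 → N3 → Base costs 88 (by enumerating all 60 distinct tours).
Excess = 97 − 88 = 9.

The nearest-neighbour route is 9 km longer than optimal.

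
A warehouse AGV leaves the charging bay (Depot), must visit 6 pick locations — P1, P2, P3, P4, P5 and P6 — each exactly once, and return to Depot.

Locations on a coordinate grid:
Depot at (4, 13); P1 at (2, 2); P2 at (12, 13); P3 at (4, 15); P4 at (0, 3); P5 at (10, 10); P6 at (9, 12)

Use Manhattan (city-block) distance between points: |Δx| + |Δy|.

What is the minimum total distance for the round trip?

Shortest round trip = 52.

There are 360 distinct closed tours to check (reversals are equivalent).
Depot - P1 - P2 - P3 - P4 - P5 - P6 - Depot: 13+21+10+16+17+3+6 = 86
Depot - P1 - P2 - P3 - P4 - P6 - P5 - Depot: 13+21+10+16+18+3+9 = 90
Depot - P1 - P2 - P3 - P5 - P4 - P6 - Depot: 13+21+10+11+17+18+6 = 96
Depot - P1 - P2 - P3 - P5 - P6 - P4 - Depot: 13+21+10+11+3+18+14 = 90
Depot - P1 - P2 - P3 - P6 - P4 - P5 - Depot: 13+21+10+8+18+17+9 = 96
Depot - P1 - P2 - P3 - P6 - P5 - P4 - Depot: 13+21+10+8+3+17+14 = 86
Depot - P1 - P2 - P4 - P3 - P5 - P6 - Depot: 13+21+22+16+11+3+6 = 92
Depot - P1 - P2 - P4 - P3 - P6 - P5 - Depot: 13+21+22+16+8+3+9 = 92
… (352 more)
Depot - P1 - P4 - P5 - P2 - P6 - P3 - Depot: 13+3+17+5+4+8+2 = 52  ← best
The minimum is 52.
One optimal route: Depot → P1 → P4 → P5 → P2 → P6 → P3 → Depot (or its reverse).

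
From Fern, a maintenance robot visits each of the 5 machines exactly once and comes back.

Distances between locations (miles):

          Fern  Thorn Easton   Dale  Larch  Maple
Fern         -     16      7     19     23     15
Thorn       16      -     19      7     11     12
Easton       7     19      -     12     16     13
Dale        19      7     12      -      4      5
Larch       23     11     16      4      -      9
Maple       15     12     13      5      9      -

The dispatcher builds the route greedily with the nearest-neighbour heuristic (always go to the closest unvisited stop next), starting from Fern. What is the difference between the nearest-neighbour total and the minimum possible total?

4 miles longer than the optimal tour.

Fern: Easton=7, Maple=15, Thorn=16, Dale=19, Larch=23 ⇒ Easton
Easton: Dale=12, Maple=13, Larch=16, Thorn=19 ⇒ Dale
Dale: Larch=4, Maple=5, Thorn=7 ⇒ Larch
Larch: Maple=9, Thorn=11 ⇒ Maple
Maple: Thorn=12 ⇒ Thorn
NN route Fern → Easton → Dale → Larch → Maple → Thorn → Fern costs 60.
Optimal: Fern → Thorn → Dale → Larch → Maple → Easton → Fern costs 56 (by enumerating all 60 distinct tours).
Excess = 60 − 56 = 4.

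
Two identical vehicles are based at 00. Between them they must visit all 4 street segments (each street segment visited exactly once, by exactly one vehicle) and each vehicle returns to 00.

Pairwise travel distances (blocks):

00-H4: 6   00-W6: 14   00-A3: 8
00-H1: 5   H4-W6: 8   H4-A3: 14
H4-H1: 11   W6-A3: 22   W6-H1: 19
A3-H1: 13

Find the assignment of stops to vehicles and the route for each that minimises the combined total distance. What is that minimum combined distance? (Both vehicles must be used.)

Check every non-empty split of the stops between the two vehicles; for each half take its own optimal tour:
  {H4} + {W6, A3, H1}: 12 + 54 = 66
  {W6} + {H4, A3, H1}: 28 + 38 = 66
  {H4, W6} + {A3, H1}: 28 + 26 = 54
  {A3} + {H4, W6, H1}: 16 + 38 = 54
  {H4, A3} + {W6, H1}: 28 + 38 = 66
  {W6, A3} + {H4, H1}: 44 + 22 = 66
  … (7 splits in total)
Best: vehicle 1 00 → H4 → W6 → 00 = 28; vehicle 2 00 → A3 → H1 → 00 = 26; combined 54.

54 blocks — the smallest possible combined total.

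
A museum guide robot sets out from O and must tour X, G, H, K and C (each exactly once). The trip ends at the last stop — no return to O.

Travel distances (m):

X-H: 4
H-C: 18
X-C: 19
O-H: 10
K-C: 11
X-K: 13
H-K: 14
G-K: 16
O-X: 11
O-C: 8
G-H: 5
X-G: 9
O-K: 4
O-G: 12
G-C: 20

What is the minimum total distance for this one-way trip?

Shortest open route: 41 m.

There are 5! = 120 possible orderings.
O - X - G - H - K - C: 11+9+5+14+11 = 50
O - X - G - H - C - K: 11+9+5+18+11 = 54
O - X - G - K - H - C: 11+9+16+14+18 = 68
O - X - G - K - C - H: 11+9+16+11+18 = 65
O - X - G - C - H - K: 11+9+20+18+14 = 72
O - X - G - C - K - H: 11+9+20+11+14 = 65
O - X - H - G - K - C: 11+4+5+16+11 = 47
O - X - H - G - C - K: 11+4+5+20+11 = 51
O - X - H - K - G - C: 11+4+14+16+20 = 65
O - X - H - K - C - G: 11+4+14+11+20 = 60
O - X - H - C - G - K: 11+4+18+20+16 = 69
O - X - H - C - K - G: 11+4+18+11+16 = 60
O - X - K - G - H - C: 11+13+16+5+18 = 63
O - X - K - G - C - H: 11+13+16+20+18 = 78
… (106 more)
O - C - K - X - H - G: 8+11+13+4+5 = 41  ← best
The minimum is 41.
One shortest path: O → C → K → X → H → G.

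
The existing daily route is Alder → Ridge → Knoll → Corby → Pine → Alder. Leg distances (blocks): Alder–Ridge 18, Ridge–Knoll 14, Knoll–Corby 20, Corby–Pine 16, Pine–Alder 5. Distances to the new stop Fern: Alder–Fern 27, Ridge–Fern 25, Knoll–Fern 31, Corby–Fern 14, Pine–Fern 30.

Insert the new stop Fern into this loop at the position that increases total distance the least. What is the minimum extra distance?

Insertion cost between consecutive stops i–j is d(i,Fern) + d(Fern,j) − d(i,j):
  between Alder and Ridge: 27 + 25 − 18 = 34
  between Ridge and Knoll: 25 + 31 − 14 = 42
  between Knoll and Corby: 31 + 14 − 20 = 25
  between Corby and Pine: 14 + 30 − 16 = 28
  between Pine and Alder: 30 + 27 − 5 = 52
Cheapest insertion is between Knoll and Corby, adding 25.
New total = 73 + 25 = 98.

+25 blocks — insert Fern between Knoll and Corby.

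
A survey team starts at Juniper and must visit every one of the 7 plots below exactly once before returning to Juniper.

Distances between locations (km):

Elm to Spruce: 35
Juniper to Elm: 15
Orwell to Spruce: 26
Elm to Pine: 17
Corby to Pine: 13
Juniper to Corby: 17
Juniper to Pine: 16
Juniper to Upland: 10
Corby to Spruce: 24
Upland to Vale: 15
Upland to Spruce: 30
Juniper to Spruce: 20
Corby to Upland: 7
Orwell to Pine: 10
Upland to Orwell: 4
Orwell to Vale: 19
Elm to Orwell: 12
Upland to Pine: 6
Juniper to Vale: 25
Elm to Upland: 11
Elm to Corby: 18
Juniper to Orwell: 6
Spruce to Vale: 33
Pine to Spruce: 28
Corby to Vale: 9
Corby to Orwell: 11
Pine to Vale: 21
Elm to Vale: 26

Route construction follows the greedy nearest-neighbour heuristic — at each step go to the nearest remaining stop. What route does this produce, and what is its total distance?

119 km along Juniper → Orwell → Upland → Pine → Corby → Vale → Elm → Spruce → Juniper.

Juniper → [Orwell:6 / Upland:10 / Elm:15 / Pine:16 / Corby:17 / Spruce:20 / Vale:25] → Orwell (6)
Orwell → [Upland:4 / Pine:10 / Corby:11 / Elm:12 / Vale:19 / Spruce:26] → Upland (4)
Upland → [Pine:6 / Corby:7 / Elm:11 / Vale:15 / Spruce:30] → Pine (6)
Pine → [Corby:13 / Elm:17 / Vale:21 / Spruce:28] → Corby (13)
Corby → [Vale:9 / Elm:18 / Spruce:24] → Vale (9)
Vale → [Elm:26 / Spruce:33] → Elm (26)
Elm → [Spruce:35] → Spruce (35)
Return Spruce→Juniper: 20.
Total = 6 + 4 + 6 + 13 + 9 + 26 + 35 + 20 = 119.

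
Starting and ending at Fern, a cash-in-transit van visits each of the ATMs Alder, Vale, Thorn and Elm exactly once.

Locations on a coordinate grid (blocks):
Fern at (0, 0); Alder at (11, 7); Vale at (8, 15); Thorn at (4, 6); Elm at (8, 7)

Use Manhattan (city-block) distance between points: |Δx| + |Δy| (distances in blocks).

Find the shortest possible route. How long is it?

Fern - Alder - Vale - Thorn - Elm - Fern: 18+11+13+5+15 = 62
Fern - Alder - Vale - Elm - Thorn - Fern: 18+11+8+5+10 = 52
Fern - Alder - Thorn - Vale - Elm - Fern: 18+8+13+8+15 = 62
Fern - Alder - Thorn - Elm - Vale - Fern: 18+8+5+8+23 = 62
Fern - Alder - Elm - Vale - Thorn - Fern: 18+3+8+13+10 = 52
Fern - Alder - Elm - Thorn - Vale - Fern: 18+3+5+13+23 = 62
Fern - Vale - Alder - Thorn - Elm - Fern: 23+11+8+5+15 = 62
Fern - Vale - Alder - Elm - Thorn - Fern: 23+11+3+5+10 = 52
Fern - Vale - Thorn - Alder - Elm - Fern: 23+13+8+3+15 = 62
Fern - Vale - Elm - Alder - Thorn - Fern: 23+8+3+8+10 = 52
Fern - Thorn - Alder - Vale - Elm - Fern: 10+8+11+8+15 = 52
Fern - Thorn - Vale - Alder - Elm - Fern: 10+13+11+3+15 = 52
The minimum is 52.
One optimal route: Fern → Alder → Vale → Elm → Thorn → Fern (or its reverse).

Minimum total distance: 52 blocks.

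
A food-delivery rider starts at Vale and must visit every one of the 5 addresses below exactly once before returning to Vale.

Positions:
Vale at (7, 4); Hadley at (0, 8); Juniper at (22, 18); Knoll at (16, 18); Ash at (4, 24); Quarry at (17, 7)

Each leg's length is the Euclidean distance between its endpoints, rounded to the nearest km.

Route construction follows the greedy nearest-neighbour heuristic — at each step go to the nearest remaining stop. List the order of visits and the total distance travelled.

At Vale the remaining stops are Hadley 8, Quarry 10, Knoll 17, Ash 20, Juniper 21; go to Hadley.
At Hadley the remaining stops are Ash 16, Quarry 17, Knoll 19, Juniper 24; go to Ash.
At Ash the remaining stops are Knoll 13, Juniper 19, Quarry 21; go to Knoll.
At Knoll the remaining stops are Juniper 6, Quarry 11; go to Juniper.
At Juniper the remaining stops are Quarry 12; go to Quarry.
Return Quarry→Vale: 10.
Total = 8 + 16 + 13 + 6 + 12 + 10 = 65.

Total distance 65 km via the nearest-neighbour route Vale → Hadley → Ash → Knoll → Juniper → Quarry → Vale.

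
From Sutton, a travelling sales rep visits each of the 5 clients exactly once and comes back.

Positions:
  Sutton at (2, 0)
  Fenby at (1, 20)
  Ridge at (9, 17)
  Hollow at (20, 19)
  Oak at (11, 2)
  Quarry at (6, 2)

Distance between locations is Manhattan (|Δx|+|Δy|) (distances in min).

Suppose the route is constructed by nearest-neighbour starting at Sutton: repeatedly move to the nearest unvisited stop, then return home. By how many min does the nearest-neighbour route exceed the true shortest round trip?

14 min longer than the optimal tour.

Sutton: Quarry=6, Oak=11, Fenby=21, Ridge=24, Hollow=37 ⇒ Quarry
Quarry: Oak=5, Ridge=18, Fenby=23, Hollow=31 ⇒ Oak
Oak: Ridge=17, Hollow=26, Fenby=28 ⇒ Ridge
Ridge: Fenby=11, Hollow=13 ⇒ Fenby
Fenby: Hollow=20 ⇒ Hollow
NN route Sutton → Quarry → Oak → Ridge → Fenby → Hollow → Sutton costs 96.
Optimal: Sutton → Fenby → Ridge → Hollow → Oak → Quarry → Sutton costs 82 (by enumerating all 60 distinct tours).
Excess = 96 − 82 = 14.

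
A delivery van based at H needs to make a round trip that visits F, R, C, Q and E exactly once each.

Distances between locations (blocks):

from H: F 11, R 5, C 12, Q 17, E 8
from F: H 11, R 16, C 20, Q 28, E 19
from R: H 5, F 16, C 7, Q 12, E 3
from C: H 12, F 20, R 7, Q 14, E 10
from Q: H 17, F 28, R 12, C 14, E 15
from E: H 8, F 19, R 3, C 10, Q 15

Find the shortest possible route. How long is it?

H → F → R → C → Q → E → H: 11+16+7+14+15+8 = 71
H → F → R → C → E → Q → H: 11+16+7+10+15+17 = 76
H → F → R → Q → C → E → H: 11+16+12+14+10+8 = 71
H → F → R → Q → E → C → H: 11+16+12+15+10+12 = 76
H → F → R → E → C → Q → H: 11+16+3+10+14+17 = 71
H → F → R → E → Q → C → H: 11+16+3+15+14+12 = 71
H → F → C → R → Q → E → H: 11+20+7+12+15+8 = 73
H → F → C → R → E → Q → H: 11+20+7+3+15+17 = 73
H → F → C → Q → R → E → H: 11+20+14+12+3+8 = 68
H → F → C → Q → E → R → H: 11+20+14+15+3+5 = 68
H → F → C → E → R → Q → H: 11+20+10+3+12+17 = 73
H → F → C → E → Q → R → H: 11+20+10+15+12+5 = 73
H → F → Q → R → C → E → H: 11+28+12+7+10+8 = 76
H → F → Q → R → E → C → H: 11+28+12+3+10+12 = 76
… (46 more)
The minimum is 68.
One optimal route: H → F → C → Q → R → E → H (or its reverse).

Minimum total distance: 68 blocks.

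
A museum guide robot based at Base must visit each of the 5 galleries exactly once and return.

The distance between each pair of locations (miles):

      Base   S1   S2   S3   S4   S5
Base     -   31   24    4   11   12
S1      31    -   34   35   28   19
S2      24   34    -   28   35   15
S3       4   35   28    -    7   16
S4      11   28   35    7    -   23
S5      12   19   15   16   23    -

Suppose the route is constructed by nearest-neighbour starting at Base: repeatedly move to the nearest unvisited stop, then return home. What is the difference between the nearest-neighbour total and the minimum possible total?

Base: S3=4, S4=11, S5=12, S2=24, S1=31 ⇒ S3
S3: S4=7, S5=16, S2=28, S1=35 ⇒ S4
S4: S5=23, S1=28, S2=35 ⇒ S5
S5: S2=15, S1=19 ⇒ S2
S2: S1=34 ⇒ S1
NN route Base → S3 → S4 → S5 → S2 → S1 → Base costs 114.
Optimal: Base → S2 → S5 → S1 → S4 → S3 → Base costs 97 (by enumerating all 60 distinct tours).
Excess = 114 − 97 = 17.

17 miles longer than the optimal tour.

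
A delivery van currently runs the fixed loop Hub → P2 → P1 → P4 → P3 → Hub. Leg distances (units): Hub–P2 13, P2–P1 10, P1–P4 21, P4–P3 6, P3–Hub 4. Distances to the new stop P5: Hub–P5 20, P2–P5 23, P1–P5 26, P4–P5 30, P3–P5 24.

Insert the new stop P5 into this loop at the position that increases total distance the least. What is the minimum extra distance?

Insertion cost between consecutive stops i–j is d(i,P5) + d(P5,j) − d(i,j):
  between Hub and P2: 20 + 23 − 13 = 30
  between P2 and P1: 23 + 26 − 10 = 39
  between P1 and P4: 26 + 30 − 21 = 35
  between P4 and P3: 30 + 24 − 6 = 48
  between P3 and Hub: 24 + 20 − 4 = 40
Cheapest insertion is between Hub and P2, adding 30.
New total = 54 + 30 = 84.

Adding 30 by placing P5 on the Hub–P2 leg.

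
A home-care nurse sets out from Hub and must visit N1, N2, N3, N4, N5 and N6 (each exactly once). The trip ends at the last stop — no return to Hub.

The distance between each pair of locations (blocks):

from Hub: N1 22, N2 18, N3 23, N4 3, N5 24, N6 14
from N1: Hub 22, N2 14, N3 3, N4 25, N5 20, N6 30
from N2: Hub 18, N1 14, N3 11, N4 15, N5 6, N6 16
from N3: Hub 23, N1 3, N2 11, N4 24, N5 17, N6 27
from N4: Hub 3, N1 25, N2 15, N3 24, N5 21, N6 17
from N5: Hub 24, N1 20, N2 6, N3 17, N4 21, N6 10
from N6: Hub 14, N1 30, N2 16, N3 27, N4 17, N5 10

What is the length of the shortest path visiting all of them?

Shortest open route: 50 blocks.

There are 6! = 720 possible orderings.
Hub - N1 - N2 - N3 - N4 - N5 - N6: 22+14+11+24+21+10 = 102
Hub - N1 - N2 - N3 - N4 - N6 - N5: 22+14+11+24+17+10 = 98
Hub - N1 - N2 - N3 - N5 - N4 - N6: 22+14+11+17+21+17 = 102
Hub - N1 - N2 - N3 - N5 - N6 - N4: 22+14+11+17+10+17 = 91
Hub - N1 - N2 - N3 - N6 - N4 - N5: 22+14+11+27+17+21 = 112
Hub - N1 - N2 - N3 - N6 - N5 - N4: 22+14+11+27+10+21 = 105
Hub - N1 - N2 - N4 - N3 - N5 - N6: 22+14+15+24+17+10 = 102
Hub - N1 - N2 - N4 - N3 - N6 - N5: 22+14+15+24+27+10 = 112
… (712 more)
Hub - N4 - N6 - N5 - N2 - N3 - N1: 3+17+10+6+11+3 = 50  ← best
The minimum is 50.
One shortest path: Hub → N4 → N6 → N5 → N2 → N3 → N1.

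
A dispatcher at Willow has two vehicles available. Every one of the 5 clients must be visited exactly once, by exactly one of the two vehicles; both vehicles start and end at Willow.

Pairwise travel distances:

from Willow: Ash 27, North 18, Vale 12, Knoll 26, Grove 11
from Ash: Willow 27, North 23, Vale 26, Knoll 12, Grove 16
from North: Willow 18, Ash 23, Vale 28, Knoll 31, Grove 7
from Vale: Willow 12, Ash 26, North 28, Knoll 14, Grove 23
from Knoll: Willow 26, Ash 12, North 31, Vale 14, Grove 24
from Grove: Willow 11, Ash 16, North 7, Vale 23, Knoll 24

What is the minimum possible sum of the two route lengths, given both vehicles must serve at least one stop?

Check every non-empty split of the stops between the two vehicles; for each half take its own optimal tour:
  {Ash} + {North, Vale, Knoll, Grove}: 54 + 75 = 129
  {North} + {Ash, Vale, Knoll, Grove}: 36 + 65 = 101
  {Ash, North} + {Vale, Knoll, Grove}: 68 + 61 = 129
  {Vale} + {Ash, North, Knoll, Grove}: 24 + 79 = 103
  {Ash, Vale} + {North, Knoll, Grove}: 65 + 75 = 140
  {North, Vale} + {Ash, Knoll, Grove}: 58 + 65 = 123
  … (15 splits in total)
Best: vehicle 1 Willow → North → Willow = 36; vehicle 2 Willow → Vale → Knoll → Ash → Grove → Willow = 65; combined 101.

101 — the smallest possible combined total.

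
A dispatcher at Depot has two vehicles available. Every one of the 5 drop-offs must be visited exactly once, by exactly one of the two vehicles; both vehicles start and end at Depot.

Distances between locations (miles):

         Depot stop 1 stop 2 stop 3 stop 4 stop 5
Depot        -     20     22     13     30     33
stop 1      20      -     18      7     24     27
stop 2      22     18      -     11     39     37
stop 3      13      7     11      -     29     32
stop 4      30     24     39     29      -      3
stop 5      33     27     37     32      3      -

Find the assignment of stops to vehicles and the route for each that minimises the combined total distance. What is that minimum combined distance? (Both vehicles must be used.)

124 miles — the smallest possible combined total.

There are 2^4 − 1 = 15 ways to divide the 5 stops into two non-empty groups. For each, the best each vehicle can do is its own shortest tour through its group:
  {stop 1} + {stop 2, stop 3, stop 4, stop 5}: 40 + 94 = 134
  {stop 2} + {stop 1, stop 3, stop 4, stop 5}: 44 + 80 = 124
  {stop 1, stop 2} + {stop 3, stop 4, stop 5}: 60 + 78 = 138
  {stop 3} + {stop 1, stop 2, stop 4, stop 5}: 26 + 100 = 126
  {stop 1, stop 3} + {stop 2, stop 4, stop 5}: 40 + 92 = 132
  {stop 2, stop 3} + {stop 1, stop 4, stop 5}: 46 + 80 = 126
  … (15 splits in total)
Best: vehicle 1 Depot → stop 2 → Depot = 44; vehicle 2 Depot → stop 3 → stop 1 → stop 4 → stop 5 → Depot = 80; combined 124.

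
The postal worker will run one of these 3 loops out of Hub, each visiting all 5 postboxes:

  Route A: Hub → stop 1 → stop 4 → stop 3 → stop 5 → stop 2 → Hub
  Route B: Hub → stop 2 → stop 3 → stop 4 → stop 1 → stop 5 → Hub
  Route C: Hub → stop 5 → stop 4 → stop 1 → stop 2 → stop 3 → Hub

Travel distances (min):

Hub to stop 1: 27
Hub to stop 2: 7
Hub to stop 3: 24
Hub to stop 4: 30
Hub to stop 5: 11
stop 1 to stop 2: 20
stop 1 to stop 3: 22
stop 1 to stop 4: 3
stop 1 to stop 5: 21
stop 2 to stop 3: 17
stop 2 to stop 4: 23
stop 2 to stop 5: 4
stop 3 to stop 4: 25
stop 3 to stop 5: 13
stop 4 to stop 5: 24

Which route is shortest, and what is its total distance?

Route A: 27 + 3 + 25 + 13 + 4 + 7 = 79
Route B: 7 + 17 + 25 + 3 + 21 + 11 = 84
Route C: 11 + 24 + 3 + 20 + 17 + 24 = 99

Shortest is Route A, total 79 min.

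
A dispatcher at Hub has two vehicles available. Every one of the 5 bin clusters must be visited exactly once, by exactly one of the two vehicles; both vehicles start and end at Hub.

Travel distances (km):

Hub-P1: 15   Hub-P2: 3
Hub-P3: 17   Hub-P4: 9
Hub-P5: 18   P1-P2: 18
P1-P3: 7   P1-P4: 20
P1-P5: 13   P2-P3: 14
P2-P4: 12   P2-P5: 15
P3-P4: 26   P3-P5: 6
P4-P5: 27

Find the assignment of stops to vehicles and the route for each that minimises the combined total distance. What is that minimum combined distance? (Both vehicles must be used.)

Minimum combined distance: 64 km.

Try each way of splitting the stops between the two vehicles (each non-empty) and, for each split, find the best tour for each vehicle:
  {P1} + {P2, P3, P4, P5}: 30 + 59 = 89
  {P2} + {P1, P3, P4, P5}: 6 + 60 = 66
  {P1, P2} + {P3, P4, P5}: 36 + 59 = 95
  {P3} + {P1, P2, P4, P5}: 34 + 60 = 94
  {P1, P3} + {P2, P4, P5}: 39 + 54 = 93
  {P2, P3} + {P1, P4, P5}: 34 + 60 = 94
  … (15 splits in total)
  {P4} + {P1, P2, P3, P5}: 18 + 46 = 64  ← best
Best: vehicle 1 Hub → P4 → Hub = 18; vehicle 2 Hub → P1 → P3 → P5 → P2 → Hub = 46; combined 64.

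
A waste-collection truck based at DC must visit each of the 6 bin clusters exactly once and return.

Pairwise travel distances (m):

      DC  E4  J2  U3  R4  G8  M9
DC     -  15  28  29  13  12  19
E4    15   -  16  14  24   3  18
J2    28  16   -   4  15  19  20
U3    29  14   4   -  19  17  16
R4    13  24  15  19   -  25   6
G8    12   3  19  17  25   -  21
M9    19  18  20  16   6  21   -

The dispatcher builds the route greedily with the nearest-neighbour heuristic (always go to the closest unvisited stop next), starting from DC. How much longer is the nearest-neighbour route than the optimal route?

DC: G8=12, R4=13, E4=15, M9=19, J2=28, U3=29 ⇒ G8
G8: E4=3, U3=17, J2=19, M9=21, R4=25 ⇒ E4
E4: U3=14, J2=16, M9=18, R4=24 ⇒ U3
U3: J2=4, M9=16, R4=19 ⇒ J2
J2: R4=15, M9=20 ⇒ R4
R4: M9=6 ⇒ M9
NN route DC → G8 → E4 → U3 → J2 → R4 → M9 → DC costs 73.
Optimal: DC → R4 → M9 → U3 → J2 → E4 → G8 → DC costs 70 (by enumerating all 360 distinct tours).
Excess = 73 − 70 = 3.

The nearest-neighbour route is 3 m longer than optimal.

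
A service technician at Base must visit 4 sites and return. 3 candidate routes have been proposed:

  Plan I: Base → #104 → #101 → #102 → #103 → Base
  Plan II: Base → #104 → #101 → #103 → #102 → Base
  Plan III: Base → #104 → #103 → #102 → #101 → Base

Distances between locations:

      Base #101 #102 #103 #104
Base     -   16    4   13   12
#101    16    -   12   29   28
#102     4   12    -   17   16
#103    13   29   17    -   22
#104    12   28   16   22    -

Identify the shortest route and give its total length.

Plan I: 12 + 28 + 12 + 17 + 13 = 82
Plan II: 12 + 28 + 29 + 17 + 4 = 90
Plan III: 12 + 22 + 17 + 12 + 16 = 79

Shortest is Plan III, total 79.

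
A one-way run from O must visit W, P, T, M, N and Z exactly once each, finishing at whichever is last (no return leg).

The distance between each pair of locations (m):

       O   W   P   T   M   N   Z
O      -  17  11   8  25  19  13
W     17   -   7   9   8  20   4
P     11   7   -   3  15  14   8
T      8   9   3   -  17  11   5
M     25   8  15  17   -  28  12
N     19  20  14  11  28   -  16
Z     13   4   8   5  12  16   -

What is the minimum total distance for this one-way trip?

There are 6! = 720 possible orderings.
O → W → P → T → M → N → Z: 17+7+3+17+28+16 = 88
O → W → P → T → M → Z → N: 17+7+3+17+12+16 = 72
O → W → P → T → N → M → Z: 17+7+3+11+28+12 = 78
O → W → P → T → N → Z → M: 17+7+3+11+16+12 = 66
O → W → P → T → Z → M → N: 17+7+3+5+12+28 = 72
O → W → P → T → Z → N → M: 17+7+3+5+16+28 = 76
O → W → P → M → T → N → Z: 17+7+15+17+11+16 = 83
O → W → P → M → T → Z → N: 17+7+15+17+5+16 = 77
… (712 more)
O → P → T → N → Z → W → M: 11+3+11+16+4+8 = 53  ← best
The minimum is 53.
One shortest path: O → P → T → N → Z → W → M.

Minimum one-way distance = 53 m.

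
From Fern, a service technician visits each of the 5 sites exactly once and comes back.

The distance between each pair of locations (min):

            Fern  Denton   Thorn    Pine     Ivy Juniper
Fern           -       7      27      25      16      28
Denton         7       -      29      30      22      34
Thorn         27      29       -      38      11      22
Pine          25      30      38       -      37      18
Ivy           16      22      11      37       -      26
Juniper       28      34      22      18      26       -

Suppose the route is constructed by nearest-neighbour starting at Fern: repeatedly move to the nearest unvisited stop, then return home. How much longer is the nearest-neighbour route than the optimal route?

From Fern: Denton=7, Ivy=16, Pine=25, Thorn=27, Juniper=28 → choose Denton (7).
From Denton: Ivy=22, Thorn=29, Pine=30, Juniper=34 → choose Ivy (22).
From Ivy: Thorn=11, Juniper=26, Pine=37 → choose Thorn (11).
From Thorn: Juniper=22, Pine=38 → choose Juniper (22).
From Juniper: Pine=18 → choose Pine (18).
NN route Fern → Denton → Ivy → Thorn → Juniper → Pine → Fern costs 105.
Optimal: Fern → Denton → Pine → Juniper → Thorn → Ivy → Fern costs 104 (by enumerating all 60 distinct tours).
Excess = 105 − 104 = 1.

The nearest-neighbour route is 1 min longer than optimal.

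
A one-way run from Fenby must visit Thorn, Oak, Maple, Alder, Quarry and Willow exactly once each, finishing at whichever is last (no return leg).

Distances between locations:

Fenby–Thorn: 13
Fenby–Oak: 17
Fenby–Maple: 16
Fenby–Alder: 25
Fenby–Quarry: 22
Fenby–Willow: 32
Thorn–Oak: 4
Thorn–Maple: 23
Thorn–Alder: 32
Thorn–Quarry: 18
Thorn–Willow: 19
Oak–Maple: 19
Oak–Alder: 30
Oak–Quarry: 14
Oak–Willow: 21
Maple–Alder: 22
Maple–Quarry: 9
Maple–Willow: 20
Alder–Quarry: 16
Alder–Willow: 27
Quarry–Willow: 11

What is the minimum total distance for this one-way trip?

Minimum one-way distance = 80.

There are 6! = 720 possible orderings.
Fenby - Thorn - Oak - Maple - Alder - Quarry - Willow: 13+4+19+22+16+11 = 85
Fenby - Thorn - Oak - Maple - Alder - Willow - Quarry: 13+4+19+22+27+11 = 96
Fenby - Thorn - Oak - Maple - Quarry - Alder - Willow: 13+4+19+9+16+27 = 88
Fenby - Thorn - Oak - Maple - Quarry - Willow - Alder: 13+4+19+9+11+27 = 83
Fenby - Thorn - Oak - Maple - Willow - Alder - Quarry: 13+4+19+20+27+16 = 99
Fenby - Thorn - Oak - Maple - Willow - Quarry - Alder: 13+4+19+20+11+16 = 83
Fenby - Thorn - Oak - Alder - Maple - Quarry - Willow: 13+4+30+22+9+11 = 89
Fenby - Thorn - Oak - Alder - Maple - Willow - Quarry: 13+4+30+22+20+11 = 100
… (712 more)
Fenby - Thorn - Oak - Willow - Quarry - Maple - Alder: 13+4+21+11+9+22 = 80  ← best
The minimum is 80.
One shortest path: Fenby → Thorn → Oak → Willow → Quarry → Maple → Alder.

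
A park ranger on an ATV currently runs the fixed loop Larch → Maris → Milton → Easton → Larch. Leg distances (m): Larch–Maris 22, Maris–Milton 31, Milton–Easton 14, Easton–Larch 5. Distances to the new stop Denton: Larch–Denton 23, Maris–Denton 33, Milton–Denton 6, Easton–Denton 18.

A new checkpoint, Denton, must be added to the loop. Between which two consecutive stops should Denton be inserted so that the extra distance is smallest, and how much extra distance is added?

Insertion cost between consecutive stops i–j is d(i,Denton) + d(Denton,j) − d(i,j):
  between Larch and Maris: 23 + 33 − 22 = 34
  between Maris and Milton: 33 + 6 − 31 = 8
  between Milton and Easton: 6 + 18 − 14 = 10
  between Easton and Larch: 18 + 23 − 5 = 36
Cheapest insertion is between Maris and Milton, adding 8.
New total = 72 + 8 = 80.

Minimum extra distance: 8 m, inserting Denton between Maris and Milton.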